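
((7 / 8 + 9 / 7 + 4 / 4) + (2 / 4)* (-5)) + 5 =317 / 56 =5.66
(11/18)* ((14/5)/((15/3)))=77/225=0.34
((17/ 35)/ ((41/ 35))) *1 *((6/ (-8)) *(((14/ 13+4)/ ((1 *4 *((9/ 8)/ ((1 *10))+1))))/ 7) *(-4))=67320/ 332059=0.20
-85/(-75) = 17/15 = 1.13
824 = 824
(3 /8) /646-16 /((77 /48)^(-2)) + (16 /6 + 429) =1135165 /2907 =390.49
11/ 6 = 1.83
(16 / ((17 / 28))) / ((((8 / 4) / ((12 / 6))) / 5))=2240 / 17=131.76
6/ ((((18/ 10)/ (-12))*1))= -40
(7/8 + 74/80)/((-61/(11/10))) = -99/3050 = -0.03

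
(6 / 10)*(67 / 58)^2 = 13467 / 16820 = 0.80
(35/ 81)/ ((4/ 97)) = 3395/ 324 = 10.48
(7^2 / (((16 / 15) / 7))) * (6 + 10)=5145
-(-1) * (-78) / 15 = -26 / 5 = -5.20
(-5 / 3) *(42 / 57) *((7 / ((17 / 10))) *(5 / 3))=-24500 / 2907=-8.43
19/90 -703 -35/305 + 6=-3826001/5490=-696.90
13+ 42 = 55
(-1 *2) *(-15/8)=15/4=3.75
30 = 30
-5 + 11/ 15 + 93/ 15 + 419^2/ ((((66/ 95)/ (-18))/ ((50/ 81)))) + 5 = -4169563454/ 1485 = -2807786.84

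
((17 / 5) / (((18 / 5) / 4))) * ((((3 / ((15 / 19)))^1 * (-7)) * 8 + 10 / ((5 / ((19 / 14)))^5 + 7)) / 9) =-61423821333668 / 687703240665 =-89.32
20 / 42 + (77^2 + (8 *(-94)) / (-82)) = 5113175 / 861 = 5938.65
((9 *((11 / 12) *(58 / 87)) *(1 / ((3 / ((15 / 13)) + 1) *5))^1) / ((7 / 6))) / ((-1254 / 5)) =-5 / 4788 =-0.00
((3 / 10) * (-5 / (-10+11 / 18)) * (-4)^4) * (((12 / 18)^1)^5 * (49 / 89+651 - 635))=4022272 / 45123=89.14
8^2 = 64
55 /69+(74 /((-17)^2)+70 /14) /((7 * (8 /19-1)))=-109642 /219351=-0.50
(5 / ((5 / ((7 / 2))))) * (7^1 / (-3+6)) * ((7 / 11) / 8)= 0.65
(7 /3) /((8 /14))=49 /12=4.08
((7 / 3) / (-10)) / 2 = -7 / 60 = -0.12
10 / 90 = 1 / 9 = 0.11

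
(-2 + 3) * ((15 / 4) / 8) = 15 / 32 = 0.47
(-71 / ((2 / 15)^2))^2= 255200625 / 16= 15950039.06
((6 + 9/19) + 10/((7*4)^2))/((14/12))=144933/26068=5.56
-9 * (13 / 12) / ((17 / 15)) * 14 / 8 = -4095 / 272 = -15.06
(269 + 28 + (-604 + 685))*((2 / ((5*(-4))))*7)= -264.60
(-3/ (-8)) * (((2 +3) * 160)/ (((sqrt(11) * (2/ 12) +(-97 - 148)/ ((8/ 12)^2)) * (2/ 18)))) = -214326000/ 43758181 - 64800 * sqrt(11)/ 43758181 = -4.90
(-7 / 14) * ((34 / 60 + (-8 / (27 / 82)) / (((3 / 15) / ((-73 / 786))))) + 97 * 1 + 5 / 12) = -23188423 / 424440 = -54.63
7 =7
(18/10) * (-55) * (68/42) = -1122/7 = -160.29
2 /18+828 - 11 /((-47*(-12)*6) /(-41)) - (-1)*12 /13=829.17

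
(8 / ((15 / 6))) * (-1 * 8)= -128 / 5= -25.60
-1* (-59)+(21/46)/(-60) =58.99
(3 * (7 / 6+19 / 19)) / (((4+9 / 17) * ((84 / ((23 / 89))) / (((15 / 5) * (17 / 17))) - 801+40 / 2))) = -5083 / 2382534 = -0.00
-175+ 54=-121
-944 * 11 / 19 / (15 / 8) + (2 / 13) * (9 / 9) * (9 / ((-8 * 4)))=-17281541 / 59280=-291.52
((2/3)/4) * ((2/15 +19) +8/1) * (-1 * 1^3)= -407/90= -4.52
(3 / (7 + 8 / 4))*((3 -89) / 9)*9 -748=-2330 / 3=-776.67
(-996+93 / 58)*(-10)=288375 / 29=9943.97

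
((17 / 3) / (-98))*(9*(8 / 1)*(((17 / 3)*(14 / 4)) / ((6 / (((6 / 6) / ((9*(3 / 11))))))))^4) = -1018618190513 / 74384733888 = -13.69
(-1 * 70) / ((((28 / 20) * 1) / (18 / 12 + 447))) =-22425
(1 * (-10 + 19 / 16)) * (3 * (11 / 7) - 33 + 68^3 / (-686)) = 11767719 / 2744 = 4288.53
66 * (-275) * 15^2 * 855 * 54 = -188546737500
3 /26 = 0.12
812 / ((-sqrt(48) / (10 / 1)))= -2030*sqrt(3) / 3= -1172.02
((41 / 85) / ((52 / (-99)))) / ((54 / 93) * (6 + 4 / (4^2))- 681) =41943 / 30937790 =0.00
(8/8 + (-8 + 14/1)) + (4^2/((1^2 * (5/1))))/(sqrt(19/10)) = 16 * sqrt(190)/95 + 7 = 9.32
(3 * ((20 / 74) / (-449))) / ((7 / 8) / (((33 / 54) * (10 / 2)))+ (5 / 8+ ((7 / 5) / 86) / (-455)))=-36894000 / 18619036363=-0.00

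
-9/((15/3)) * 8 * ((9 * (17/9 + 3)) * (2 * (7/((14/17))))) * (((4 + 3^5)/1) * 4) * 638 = -33947806464/5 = -6789561292.80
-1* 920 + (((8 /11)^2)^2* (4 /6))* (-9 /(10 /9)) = -67459192 /73205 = -921.51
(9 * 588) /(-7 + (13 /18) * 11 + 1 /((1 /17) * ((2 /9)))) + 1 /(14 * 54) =36007465 /526932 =68.33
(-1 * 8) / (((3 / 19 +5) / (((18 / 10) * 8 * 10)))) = -10944 / 49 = -223.35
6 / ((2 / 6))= 18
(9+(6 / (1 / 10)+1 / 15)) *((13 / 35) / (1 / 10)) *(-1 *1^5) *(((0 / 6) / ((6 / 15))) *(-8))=0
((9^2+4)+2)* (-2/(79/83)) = -14442/79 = -182.81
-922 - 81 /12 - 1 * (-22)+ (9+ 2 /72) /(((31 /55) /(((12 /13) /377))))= -127160747 /140244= -906.71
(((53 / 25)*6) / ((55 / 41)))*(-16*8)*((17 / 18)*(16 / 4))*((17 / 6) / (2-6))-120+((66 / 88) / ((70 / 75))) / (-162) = 4335155621 / 1386000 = 3127.82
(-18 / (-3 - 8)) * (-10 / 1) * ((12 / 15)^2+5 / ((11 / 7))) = -37836 / 605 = -62.54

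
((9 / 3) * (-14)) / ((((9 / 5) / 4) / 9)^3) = -336000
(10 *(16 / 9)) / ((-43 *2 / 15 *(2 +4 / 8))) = -160 / 129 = -1.24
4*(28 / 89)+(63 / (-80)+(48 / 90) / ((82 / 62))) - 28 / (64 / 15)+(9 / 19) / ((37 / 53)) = -771082523 / 153914820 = -5.01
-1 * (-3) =3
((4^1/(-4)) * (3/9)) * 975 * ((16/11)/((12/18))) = -7800/11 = -709.09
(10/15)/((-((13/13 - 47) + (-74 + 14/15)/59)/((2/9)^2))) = 1180/1693143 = 0.00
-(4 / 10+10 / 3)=-56 / 15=-3.73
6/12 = 1/2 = 0.50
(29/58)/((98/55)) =55/196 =0.28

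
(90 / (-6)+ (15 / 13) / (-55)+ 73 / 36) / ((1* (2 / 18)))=-66889 / 572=-116.94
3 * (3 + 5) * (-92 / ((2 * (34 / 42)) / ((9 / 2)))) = -104328 / 17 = -6136.94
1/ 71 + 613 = 43524/ 71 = 613.01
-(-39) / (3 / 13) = 169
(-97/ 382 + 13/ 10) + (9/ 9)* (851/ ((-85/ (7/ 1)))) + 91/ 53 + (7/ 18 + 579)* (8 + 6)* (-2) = -126152919773/ 7744095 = -16290.21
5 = 5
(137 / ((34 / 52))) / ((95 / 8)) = 28496 / 1615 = 17.64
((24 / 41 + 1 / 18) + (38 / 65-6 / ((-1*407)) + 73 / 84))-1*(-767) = 210223005667 / 273333060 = 769.11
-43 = -43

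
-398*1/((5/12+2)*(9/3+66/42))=-4179/116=-36.03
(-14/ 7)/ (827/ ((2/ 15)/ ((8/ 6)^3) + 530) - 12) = 84809/ 442694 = 0.19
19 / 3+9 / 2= 65 / 6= 10.83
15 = 15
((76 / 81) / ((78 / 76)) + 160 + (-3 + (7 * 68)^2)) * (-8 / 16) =-716252435 / 6318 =-113366.96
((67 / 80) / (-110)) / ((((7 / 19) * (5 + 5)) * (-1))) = 1273 / 616000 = 0.00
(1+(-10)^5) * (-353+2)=35099649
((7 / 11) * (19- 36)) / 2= -119 / 22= -5.41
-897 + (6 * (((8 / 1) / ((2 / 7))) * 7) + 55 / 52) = 14563 / 52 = 280.06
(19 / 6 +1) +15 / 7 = 265 / 42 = 6.31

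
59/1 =59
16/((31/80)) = 1280/31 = 41.29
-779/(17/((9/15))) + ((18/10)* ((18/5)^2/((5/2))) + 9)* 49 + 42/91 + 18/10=120582603/138125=873.00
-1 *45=-45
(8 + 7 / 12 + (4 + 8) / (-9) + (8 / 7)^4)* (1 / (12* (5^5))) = 28671 / 120050000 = 0.00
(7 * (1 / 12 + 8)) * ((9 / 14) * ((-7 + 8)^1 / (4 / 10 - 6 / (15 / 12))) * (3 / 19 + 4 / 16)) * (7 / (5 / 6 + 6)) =-947205 / 274208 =-3.45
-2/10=-1/5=-0.20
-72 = -72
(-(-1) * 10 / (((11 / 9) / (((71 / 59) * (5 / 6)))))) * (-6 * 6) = -191700 / 649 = -295.38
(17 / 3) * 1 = 17 / 3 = 5.67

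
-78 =-78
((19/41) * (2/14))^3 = 0.00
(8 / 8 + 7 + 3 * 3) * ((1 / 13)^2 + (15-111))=-275791 / 169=-1631.90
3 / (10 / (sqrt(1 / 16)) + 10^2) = 3 / 140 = 0.02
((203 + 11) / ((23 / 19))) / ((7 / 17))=69122 / 161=429.33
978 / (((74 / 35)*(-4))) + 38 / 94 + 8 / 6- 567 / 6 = -208.40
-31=-31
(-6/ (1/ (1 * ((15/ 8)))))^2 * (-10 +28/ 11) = -83025/ 88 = -943.47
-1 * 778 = -778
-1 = -1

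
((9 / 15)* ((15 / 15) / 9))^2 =0.00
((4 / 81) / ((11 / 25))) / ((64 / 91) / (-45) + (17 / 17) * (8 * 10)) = 11375 / 8106516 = 0.00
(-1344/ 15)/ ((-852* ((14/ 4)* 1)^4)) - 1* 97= -35433359/ 365295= -97.00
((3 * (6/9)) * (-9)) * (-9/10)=81/5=16.20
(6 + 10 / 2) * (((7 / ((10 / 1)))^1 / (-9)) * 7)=-539 / 90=-5.99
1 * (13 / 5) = 13 / 5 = 2.60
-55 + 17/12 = -643/12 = -53.58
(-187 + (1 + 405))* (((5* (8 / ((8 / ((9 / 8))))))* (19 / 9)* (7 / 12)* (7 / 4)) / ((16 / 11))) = 3737965 / 2048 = 1825.18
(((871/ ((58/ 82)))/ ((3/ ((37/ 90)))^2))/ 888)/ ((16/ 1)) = 1321307/ 811814400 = 0.00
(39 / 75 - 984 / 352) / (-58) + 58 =3702903 / 63800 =58.04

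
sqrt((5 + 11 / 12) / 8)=sqrt(426) / 24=0.86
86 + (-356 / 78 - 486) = -15778 / 39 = -404.56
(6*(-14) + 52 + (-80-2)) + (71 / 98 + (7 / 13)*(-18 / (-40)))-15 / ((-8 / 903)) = 40260739 / 25480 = 1580.09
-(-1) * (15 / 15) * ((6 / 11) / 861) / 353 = 0.00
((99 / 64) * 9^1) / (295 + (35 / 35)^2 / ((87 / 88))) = 77517 / 1648192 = 0.05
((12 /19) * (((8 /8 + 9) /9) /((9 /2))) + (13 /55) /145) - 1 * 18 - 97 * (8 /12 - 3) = 852972794 /4091175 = 208.49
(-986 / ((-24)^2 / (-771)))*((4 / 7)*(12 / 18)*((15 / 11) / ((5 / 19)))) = 2407319 / 924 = 2605.32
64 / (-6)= -32 / 3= -10.67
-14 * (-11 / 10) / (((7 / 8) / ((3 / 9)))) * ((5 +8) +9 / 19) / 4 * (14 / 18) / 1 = 39424 / 2565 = 15.37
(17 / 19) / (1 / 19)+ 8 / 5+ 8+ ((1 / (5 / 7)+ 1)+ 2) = 31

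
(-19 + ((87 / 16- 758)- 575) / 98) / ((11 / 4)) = -51033 / 4312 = -11.84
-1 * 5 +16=11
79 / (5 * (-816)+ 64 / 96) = -237 / 12238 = -0.02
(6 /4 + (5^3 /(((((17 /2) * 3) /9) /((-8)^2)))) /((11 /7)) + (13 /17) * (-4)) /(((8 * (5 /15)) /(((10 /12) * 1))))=3357085 /5984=561.01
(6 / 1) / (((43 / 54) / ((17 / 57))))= 1836 / 817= 2.25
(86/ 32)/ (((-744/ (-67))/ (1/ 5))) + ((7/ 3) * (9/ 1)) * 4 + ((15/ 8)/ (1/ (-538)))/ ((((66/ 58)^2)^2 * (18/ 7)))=-10581803381519/ 70586017920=-149.91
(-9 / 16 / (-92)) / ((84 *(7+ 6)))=3 / 535808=0.00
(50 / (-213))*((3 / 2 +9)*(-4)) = 700 / 71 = 9.86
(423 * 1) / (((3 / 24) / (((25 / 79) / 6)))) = 178.48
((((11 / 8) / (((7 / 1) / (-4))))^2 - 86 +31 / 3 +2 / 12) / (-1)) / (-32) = -14677 / 6272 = -2.34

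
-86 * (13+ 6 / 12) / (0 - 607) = 1.91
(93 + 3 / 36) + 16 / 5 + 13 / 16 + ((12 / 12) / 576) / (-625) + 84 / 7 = 39274499 / 360000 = 109.10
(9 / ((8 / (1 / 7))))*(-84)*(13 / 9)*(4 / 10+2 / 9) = -182 / 15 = -12.13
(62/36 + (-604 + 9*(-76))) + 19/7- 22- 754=-259505/126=-2059.56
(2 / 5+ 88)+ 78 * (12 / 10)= 182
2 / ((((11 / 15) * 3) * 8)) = 0.11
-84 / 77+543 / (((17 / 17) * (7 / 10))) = 59646 / 77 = 774.62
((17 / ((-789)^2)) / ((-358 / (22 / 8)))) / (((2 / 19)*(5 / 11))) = -0.00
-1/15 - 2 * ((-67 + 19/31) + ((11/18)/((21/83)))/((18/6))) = 11521486/87885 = 131.10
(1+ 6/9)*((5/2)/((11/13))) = 325/66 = 4.92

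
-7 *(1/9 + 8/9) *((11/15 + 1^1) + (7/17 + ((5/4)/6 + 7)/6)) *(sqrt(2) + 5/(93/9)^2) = -286727 *sqrt(2)/12240 - 286727/261392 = -34.23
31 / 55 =0.56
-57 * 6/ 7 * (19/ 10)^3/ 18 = -130321/ 7000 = -18.62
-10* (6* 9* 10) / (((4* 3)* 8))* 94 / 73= -10575 / 146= -72.43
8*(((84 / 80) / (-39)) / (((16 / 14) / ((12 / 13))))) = -147 / 845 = -0.17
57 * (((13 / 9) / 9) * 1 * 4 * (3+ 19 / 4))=7657 / 27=283.59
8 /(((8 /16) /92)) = 1472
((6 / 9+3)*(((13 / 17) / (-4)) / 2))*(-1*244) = 8723 / 102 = 85.52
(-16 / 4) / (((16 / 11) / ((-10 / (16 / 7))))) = 385 / 32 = 12.03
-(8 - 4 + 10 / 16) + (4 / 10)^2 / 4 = -917 / 200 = -4.58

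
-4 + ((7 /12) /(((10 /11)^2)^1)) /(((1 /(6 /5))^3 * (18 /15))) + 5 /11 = -69549 /27500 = -2.53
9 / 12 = 0.75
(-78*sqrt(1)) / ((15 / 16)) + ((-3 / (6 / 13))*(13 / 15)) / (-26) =-4979 / 60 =-82.98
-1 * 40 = -40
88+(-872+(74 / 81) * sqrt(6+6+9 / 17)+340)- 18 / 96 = -7107 / 16+74 * sqrt(3621) / 1377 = -440.95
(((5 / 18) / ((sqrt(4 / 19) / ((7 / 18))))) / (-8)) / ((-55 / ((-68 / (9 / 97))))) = -11543 * sqrt(19) / 128304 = -0.39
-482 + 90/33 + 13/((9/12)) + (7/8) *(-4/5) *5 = -30719/66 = -465.44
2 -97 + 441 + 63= 409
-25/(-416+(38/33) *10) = 825/13348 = 0.06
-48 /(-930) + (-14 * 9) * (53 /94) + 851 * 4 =24280971 /7285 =3333.01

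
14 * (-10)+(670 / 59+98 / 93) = -127.59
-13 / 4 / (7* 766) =-13 / 21448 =-0.00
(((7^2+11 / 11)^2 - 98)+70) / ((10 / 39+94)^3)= 18329571 / 6209212472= 0.00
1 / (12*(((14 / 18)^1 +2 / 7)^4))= 5250987 / 80604484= 0.07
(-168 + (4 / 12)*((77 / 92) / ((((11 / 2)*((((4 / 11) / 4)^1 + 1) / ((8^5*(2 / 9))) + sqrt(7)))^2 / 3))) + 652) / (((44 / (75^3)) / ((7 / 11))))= 38623575305796150032509992890625 / 13078775835863453565951277 - 1227364214243328000000*sqrt(7) / 1188979621442132142359207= 2953149.11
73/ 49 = 1.49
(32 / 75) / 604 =8 / 11325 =0.00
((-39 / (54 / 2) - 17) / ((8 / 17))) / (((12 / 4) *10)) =-1411 / 1080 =-1.31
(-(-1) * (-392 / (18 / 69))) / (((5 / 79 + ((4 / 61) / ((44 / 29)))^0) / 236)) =-3001684 / 9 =-333520.44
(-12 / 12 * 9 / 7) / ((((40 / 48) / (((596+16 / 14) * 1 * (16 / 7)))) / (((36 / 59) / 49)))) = -26002944 / 991613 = -26.22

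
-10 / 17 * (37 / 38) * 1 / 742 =-185 / 239666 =-0.00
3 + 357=360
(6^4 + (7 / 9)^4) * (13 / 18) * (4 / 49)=221141882 / 2893401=76.43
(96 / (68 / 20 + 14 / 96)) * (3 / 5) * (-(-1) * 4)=55296 / 851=64.98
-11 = -11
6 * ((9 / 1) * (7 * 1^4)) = 378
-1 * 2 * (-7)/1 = 14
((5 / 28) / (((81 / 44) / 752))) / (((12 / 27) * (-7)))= -10340 / 441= -23.45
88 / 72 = 11 / 9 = 1.22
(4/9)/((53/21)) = 28/159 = 0.18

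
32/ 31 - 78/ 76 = 7/ 1178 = 0.01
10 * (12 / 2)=60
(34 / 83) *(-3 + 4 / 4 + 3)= 0.41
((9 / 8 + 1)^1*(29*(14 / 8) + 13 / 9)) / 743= 31943 / 213984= 0.15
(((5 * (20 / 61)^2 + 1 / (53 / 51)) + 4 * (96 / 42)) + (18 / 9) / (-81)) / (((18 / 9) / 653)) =775302568651 / 223639542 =3466.75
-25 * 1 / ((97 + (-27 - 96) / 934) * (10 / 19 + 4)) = -8873 / 155617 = -0.06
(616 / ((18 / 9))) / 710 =154 / 355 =0.43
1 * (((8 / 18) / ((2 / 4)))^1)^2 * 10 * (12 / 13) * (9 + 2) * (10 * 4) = 1126400 / 351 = 3209.12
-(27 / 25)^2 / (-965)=0.00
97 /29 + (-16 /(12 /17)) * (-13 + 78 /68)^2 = -4704914 /1479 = -3181.15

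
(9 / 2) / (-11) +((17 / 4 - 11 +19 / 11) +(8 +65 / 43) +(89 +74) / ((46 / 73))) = 11433991 / 43516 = 262.75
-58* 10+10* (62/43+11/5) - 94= -27416/43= -637.58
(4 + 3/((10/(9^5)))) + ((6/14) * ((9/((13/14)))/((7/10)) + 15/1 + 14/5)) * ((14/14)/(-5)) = 80607743/4550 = 17715.99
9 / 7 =1.29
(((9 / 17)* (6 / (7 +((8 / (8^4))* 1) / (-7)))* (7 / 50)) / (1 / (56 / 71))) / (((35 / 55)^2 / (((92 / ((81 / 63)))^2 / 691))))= 1438848581632 / 1569261466425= 0.92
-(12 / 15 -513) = 2561 / 5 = 512.20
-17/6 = -2.83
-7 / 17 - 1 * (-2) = 27 / 17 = 1.59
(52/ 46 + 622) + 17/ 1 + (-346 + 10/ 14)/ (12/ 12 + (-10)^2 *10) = 103108470/ 161161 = 639.79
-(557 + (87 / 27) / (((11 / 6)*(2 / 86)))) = -20875 / 33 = -632.58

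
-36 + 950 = 914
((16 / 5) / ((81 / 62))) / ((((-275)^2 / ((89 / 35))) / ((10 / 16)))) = 11036 / 214396875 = 0.00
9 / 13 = 0.69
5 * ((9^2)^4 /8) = 215233605 /8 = 26904200.62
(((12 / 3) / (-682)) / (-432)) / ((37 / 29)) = 29 / 2725272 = 0.00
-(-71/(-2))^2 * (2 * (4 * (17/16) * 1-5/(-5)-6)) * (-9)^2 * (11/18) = 1497177/16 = 93573.56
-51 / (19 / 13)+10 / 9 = -5777 / 171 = -33.78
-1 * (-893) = 893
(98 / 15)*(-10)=-196 / 3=-65.33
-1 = -1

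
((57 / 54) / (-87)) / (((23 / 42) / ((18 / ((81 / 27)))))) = -266 / 2001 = -0.13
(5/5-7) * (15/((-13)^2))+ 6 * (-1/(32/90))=-23535/1352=-17.41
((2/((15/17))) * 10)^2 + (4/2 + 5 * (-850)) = -33608/9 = -3734.22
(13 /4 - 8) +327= 1289 /4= 322.25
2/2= 1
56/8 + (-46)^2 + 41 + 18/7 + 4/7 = 15170/7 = 2167.14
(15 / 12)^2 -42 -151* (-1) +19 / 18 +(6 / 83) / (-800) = 4168931 / 37350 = 111.62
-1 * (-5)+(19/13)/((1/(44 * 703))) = 587773/13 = 45213.31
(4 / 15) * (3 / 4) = 1 / 5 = 0.20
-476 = -476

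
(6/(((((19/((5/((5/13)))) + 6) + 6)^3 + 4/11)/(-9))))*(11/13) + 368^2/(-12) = -665405946422/58961913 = -11285.35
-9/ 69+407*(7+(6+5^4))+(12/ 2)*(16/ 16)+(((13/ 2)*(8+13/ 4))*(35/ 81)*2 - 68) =215004329/ 828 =259667.06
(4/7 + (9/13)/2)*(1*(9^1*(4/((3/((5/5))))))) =1002/91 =11.01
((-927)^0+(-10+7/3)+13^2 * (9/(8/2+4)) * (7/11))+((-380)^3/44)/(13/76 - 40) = 8370996629/266376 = 31425.49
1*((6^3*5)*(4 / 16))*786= 212220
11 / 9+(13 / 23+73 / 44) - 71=-615277 / 9108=-67.55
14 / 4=3.50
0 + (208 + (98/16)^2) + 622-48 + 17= 53537/64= 836.52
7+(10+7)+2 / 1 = 26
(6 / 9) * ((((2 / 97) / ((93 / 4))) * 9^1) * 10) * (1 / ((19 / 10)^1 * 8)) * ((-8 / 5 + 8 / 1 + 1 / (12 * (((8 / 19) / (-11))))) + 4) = 19735 / 685596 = 0.03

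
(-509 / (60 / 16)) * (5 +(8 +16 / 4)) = -34612 / 15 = -2307.47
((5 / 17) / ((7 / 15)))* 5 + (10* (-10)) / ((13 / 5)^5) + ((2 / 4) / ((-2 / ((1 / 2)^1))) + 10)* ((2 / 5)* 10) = 3694620243 / 88367734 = 41.81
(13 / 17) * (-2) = -26 / 17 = -1.53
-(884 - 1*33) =-851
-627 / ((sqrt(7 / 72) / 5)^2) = -1128600 / 7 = -161228.57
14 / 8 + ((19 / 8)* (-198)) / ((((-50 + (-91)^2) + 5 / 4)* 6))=229249 / 131716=1.74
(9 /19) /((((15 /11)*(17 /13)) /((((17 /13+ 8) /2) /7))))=3993 /22610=0.18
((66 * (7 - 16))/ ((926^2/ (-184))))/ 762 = 4554/ 27224863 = 0.00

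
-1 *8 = -8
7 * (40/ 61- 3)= -1001/ 61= -16.41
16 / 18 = 8 / 9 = 0.89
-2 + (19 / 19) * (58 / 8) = 21 / 4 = 5.25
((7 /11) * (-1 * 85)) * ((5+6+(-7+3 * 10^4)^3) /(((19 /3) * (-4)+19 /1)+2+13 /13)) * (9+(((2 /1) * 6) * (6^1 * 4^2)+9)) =5634868750437113460 /11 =512260795494283041.82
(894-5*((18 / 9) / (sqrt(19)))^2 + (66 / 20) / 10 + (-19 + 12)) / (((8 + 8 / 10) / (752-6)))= 628104771 / 8360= 75132.15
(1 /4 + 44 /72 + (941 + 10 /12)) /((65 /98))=1662913 /1170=1421.29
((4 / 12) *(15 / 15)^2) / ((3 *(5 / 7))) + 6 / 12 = 59 / 90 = 0.66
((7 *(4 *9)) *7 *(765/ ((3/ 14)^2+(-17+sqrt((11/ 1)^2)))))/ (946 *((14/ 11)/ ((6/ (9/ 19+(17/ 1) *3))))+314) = -279188280/ 13110467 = -21.30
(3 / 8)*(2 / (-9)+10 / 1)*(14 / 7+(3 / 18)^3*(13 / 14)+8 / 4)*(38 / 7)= 2530781 / 31752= 79.70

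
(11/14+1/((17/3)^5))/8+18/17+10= 1774240005/159023984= 11.16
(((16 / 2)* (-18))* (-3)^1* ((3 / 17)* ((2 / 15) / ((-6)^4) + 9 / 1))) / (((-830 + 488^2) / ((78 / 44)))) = 1137253 / 221888590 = 0.01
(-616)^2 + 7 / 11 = 4174023 / 11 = 379456.64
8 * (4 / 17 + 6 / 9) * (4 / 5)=1472 / 255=5.77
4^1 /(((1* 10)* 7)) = 2 /35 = 0.06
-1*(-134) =134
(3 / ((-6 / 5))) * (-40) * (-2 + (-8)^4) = 409400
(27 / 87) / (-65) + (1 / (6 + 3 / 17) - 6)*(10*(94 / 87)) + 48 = -1791187 / 118755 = -15.08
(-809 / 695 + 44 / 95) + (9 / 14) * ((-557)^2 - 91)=3686059794 / 18487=199386.58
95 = 95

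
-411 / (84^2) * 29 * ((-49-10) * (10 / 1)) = 1172035 / 1176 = 996.63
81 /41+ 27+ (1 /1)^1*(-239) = -8611 /41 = -210.02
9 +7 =16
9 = 9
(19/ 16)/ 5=19/ 80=0.24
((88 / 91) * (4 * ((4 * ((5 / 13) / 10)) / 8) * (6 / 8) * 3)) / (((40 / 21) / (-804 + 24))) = -891 / 13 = -68.54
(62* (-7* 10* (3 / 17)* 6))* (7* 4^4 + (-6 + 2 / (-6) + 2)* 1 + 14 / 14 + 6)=-140199360 / 17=-8247021.18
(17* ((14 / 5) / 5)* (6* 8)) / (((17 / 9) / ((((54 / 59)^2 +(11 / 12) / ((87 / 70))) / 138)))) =160290872 / 58045675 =2.76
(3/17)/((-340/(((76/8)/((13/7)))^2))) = -53067/3907280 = -0.01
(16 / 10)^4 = 4096 / 625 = 6.55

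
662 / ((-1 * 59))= -11.22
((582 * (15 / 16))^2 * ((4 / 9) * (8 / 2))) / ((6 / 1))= 705675 / 8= 88209.38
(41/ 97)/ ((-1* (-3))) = 41/ 291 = 0.14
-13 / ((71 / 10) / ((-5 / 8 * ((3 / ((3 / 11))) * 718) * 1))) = 1283425 / 142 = 9038.20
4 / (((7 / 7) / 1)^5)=4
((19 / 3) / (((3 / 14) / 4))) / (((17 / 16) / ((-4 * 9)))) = -68096 / 17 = -4005.65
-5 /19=-0.26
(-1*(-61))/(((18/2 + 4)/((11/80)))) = 671/1040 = 0.65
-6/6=-1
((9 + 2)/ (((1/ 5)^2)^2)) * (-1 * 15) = -103125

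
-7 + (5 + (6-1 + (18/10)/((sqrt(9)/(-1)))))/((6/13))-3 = 311/30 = 10.37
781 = 781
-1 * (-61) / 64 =0.95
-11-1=-12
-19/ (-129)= 19/ 129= 0.15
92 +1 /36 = 3313 /36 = 92.03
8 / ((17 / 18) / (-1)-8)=-144 / 161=-0.89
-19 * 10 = -190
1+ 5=6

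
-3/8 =-0.38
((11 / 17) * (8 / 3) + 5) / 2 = 343 / 102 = 3.36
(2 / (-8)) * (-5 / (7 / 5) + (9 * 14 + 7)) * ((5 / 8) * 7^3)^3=-326431856625 / 1024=-318781109.99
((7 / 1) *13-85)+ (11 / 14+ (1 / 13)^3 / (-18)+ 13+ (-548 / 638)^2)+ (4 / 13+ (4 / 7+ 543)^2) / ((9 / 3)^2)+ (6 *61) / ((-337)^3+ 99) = 2951425991289080252929 / 89844045957705039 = 32850.55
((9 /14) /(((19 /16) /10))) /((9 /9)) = 720 /133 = 5.41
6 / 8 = 3 / 4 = 0.75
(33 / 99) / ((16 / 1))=1 / 48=0.02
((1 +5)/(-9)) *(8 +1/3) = -50/9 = -5.56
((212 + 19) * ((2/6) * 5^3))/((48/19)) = 182875/48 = 3809.90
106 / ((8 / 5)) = 265 / 4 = 66.25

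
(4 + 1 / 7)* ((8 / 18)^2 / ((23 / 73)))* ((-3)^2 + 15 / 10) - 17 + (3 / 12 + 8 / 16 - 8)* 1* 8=-29639 / 621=-47.73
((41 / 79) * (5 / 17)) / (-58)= -205 / 77894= -0.00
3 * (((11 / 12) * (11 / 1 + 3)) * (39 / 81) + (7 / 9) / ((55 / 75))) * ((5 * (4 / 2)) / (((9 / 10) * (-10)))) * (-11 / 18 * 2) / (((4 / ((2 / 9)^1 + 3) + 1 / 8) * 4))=3741290 / 693279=5.40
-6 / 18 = -1 / 3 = -0.33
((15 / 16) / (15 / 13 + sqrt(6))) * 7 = -6825 / 4208 + 5915 * sqrt(6) / 4208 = 1.82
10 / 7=1.43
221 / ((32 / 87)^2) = 1672749 / 1024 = 1633.54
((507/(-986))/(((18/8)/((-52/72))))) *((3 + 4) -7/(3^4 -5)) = 384475/337212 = 1.14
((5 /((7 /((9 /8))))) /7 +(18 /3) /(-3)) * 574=-30299 /28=-1082.11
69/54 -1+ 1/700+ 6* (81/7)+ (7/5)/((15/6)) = 63241/900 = 70.27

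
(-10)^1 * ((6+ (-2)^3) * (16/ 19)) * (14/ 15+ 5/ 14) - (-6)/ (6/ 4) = 10268/ 399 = 25.73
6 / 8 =3 / 4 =0.75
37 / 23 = 1.61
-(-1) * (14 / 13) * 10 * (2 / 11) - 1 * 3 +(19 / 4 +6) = 5553 / 572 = 9.71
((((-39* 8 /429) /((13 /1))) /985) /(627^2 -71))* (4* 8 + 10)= -168 /27682092295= -0.00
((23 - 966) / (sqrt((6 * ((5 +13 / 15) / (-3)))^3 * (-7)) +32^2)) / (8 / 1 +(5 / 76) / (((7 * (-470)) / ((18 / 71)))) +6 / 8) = -1412515810125 / 13276411538858 +69056328495 * sqrt(1155) / 212422584621728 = -0.10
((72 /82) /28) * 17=153 /287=0.53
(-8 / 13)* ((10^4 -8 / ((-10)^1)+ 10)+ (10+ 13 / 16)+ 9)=-802449 / 130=-6172.68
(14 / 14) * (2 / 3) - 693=-2077 / 3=-692.33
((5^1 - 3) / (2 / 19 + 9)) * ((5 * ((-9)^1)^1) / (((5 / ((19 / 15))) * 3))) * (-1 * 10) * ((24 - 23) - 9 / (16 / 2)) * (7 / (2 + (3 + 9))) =-361 / 692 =-0.52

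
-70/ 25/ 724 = -7/ 1810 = -0.00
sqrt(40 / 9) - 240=-240+ 2 * sqrt(10) / 3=-237.89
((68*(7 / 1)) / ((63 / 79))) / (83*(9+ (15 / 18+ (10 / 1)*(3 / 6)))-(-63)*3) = 10744 / 25563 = 0.42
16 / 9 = 1.78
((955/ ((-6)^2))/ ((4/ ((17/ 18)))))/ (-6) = -16235/ 15552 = -1.04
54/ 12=4.50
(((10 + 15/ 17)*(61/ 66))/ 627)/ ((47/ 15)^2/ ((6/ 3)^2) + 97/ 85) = 564250/ 126474887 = 0.00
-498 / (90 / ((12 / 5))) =-332 / 25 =-13.28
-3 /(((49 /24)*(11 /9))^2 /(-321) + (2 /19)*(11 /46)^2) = 451588696128 /2013943723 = 224.23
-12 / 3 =-4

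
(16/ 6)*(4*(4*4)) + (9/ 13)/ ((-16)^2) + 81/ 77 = 132013855/ 768768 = 171.72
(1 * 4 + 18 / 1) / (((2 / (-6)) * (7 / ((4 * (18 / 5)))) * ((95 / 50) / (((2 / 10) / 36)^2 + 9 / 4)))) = -1603822 / 9975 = -160.78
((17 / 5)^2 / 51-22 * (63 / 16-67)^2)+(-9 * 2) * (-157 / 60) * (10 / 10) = -87444.01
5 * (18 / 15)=6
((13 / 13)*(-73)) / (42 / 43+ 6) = -3139 / 300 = -10.46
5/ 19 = 0.26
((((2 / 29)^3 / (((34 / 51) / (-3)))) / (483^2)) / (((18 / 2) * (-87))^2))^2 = 16 / 150223729516596068724949451481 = 0.00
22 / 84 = 11 / 42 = 0.26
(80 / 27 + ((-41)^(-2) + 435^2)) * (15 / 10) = 4294244791 / 15129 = 283841.95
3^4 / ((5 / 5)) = 81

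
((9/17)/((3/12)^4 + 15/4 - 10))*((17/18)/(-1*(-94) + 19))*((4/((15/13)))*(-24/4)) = 1024/69495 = 0.01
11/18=0.61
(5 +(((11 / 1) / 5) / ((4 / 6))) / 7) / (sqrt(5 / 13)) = 383 *sqrt(65) / 350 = 8.82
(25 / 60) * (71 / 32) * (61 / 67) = 21655 / 25728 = 0.84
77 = 77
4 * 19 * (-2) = -152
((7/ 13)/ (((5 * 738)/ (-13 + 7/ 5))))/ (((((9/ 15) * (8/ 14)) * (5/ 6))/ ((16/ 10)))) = -5684/ 599625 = -0.01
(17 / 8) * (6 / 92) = 51 / 368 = 0.14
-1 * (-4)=4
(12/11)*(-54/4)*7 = -1134/11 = -103.09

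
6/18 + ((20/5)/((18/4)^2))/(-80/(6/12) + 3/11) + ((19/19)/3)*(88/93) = 2856697/4411827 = 0.65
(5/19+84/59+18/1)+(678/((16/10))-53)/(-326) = 18.55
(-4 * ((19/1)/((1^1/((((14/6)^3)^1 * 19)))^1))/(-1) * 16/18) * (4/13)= 15849344/3159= 5017.20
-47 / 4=-11.75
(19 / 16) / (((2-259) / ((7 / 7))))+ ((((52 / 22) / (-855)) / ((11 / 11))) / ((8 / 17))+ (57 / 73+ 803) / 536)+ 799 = 151413636189407 / 189151403760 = 800.49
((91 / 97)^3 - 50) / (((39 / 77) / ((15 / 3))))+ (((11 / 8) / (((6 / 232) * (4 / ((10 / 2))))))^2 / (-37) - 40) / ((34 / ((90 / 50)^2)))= -7173378840094523 / 14328820072320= -500.63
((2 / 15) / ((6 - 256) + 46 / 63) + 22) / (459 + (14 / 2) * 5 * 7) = 0.03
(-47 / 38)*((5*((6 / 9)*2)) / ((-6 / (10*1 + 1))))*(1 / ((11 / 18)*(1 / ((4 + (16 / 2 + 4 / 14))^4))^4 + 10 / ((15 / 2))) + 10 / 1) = 1194223103897109982570271667746012966 / 7348734677393038803247902501937605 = 162.51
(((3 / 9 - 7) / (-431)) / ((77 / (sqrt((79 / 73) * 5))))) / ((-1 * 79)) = -20 * sqrt(28835) / 574168287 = -0.00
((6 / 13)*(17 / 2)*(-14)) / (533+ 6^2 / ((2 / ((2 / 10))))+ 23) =-1785 / 18187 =-0.10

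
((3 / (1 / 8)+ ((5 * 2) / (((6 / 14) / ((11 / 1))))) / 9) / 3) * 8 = 11344 / 81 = 140.05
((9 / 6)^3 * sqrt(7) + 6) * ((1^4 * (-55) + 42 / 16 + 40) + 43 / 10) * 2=-8721 * sqrt(7) / 160-969 / 10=-241.11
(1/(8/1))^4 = 1/4096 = 0.00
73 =73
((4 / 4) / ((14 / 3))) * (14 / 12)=1 / 4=0.25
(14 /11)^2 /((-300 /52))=-2548 /9075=-0.28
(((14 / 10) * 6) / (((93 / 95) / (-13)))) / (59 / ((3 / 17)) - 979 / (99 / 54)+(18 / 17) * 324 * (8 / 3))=-176358 / 1130663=-0.16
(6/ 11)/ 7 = 6/ 77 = 0.08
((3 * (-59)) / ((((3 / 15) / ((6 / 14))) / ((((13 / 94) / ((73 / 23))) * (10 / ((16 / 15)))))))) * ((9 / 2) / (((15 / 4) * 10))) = -18.59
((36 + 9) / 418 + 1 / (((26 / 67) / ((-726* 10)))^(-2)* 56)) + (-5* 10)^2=157348712396109211 / 62936774762400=2500.11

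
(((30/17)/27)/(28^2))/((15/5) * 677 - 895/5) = 5/111075552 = 0.00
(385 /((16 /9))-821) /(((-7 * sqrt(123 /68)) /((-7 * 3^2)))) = -29013 * sqrt(2091) /328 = -4044.79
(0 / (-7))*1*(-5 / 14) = 0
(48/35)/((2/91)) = 312/5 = 62.40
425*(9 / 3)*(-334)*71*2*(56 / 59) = -3386359200 / 59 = -57395918.64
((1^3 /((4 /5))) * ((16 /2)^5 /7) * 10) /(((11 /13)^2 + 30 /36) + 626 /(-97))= -40287436800 /3376639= -11931.22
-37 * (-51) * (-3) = -5661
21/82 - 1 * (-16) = 1333/82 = 16.26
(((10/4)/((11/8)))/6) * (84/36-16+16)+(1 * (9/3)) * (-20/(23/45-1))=12220/99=123.43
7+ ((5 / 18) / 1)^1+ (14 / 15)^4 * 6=399289 / 33750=11.83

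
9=9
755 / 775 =151 / 155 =0.97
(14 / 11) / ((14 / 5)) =5 / 11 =0.45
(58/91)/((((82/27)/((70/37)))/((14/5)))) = 21924/19721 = 1.11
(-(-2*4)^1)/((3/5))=40/3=13.33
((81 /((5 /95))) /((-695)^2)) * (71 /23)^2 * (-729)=-5655654171 /255520225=-22.13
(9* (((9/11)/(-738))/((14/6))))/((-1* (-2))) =-27/12628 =-0.00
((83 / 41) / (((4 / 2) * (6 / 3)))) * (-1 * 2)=-83 / 82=-1.01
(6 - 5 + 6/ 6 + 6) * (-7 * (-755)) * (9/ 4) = 95130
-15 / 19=-0.79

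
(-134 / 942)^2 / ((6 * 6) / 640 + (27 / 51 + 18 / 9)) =12210080 / 1560207753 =0.01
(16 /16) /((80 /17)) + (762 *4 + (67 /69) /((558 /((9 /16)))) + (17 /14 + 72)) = 7477942067 /2395680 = 3121.43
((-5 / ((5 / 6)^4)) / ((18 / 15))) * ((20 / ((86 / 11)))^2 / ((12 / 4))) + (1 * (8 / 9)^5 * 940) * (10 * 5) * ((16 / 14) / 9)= 3293.11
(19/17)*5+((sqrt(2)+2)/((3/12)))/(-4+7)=4*sqrt(2)/3+421/51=10.14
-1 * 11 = -11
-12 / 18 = -2 / 3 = -0.67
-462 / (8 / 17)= -3927 / 4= -981.75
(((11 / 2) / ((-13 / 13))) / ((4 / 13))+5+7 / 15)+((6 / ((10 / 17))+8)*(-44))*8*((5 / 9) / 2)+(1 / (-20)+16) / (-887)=-572215651 / 319320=-1791.98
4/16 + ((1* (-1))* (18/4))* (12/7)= -209/28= -7.46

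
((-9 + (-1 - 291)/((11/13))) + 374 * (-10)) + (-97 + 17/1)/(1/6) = -50315/11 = -4574.09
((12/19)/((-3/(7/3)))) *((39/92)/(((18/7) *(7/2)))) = -91/3933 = -0.02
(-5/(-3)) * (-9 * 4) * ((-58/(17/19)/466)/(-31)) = -33060/122791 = -0.27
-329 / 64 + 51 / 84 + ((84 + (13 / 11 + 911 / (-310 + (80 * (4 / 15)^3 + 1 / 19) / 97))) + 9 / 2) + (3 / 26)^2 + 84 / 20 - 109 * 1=-2788833106952479 / 123524238918080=-22.58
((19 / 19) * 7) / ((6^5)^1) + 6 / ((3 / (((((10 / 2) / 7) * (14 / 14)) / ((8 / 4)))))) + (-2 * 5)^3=-54393071 / 54432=-999.28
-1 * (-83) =83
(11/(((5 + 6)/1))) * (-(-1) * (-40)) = -40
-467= -467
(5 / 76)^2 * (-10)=-125 / 2888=-0.04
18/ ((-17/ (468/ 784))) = -1053/ 1666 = -0.63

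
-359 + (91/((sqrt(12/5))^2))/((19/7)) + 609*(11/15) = 115789/1140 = 101.57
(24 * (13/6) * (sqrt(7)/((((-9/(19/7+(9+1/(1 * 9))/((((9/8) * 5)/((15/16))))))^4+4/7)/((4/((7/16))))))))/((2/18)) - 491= 47.82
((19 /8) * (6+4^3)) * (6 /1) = 1995 /2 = 997.50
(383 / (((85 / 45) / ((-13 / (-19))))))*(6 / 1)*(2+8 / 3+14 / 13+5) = 2888586 / 323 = 8942.99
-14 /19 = -0.74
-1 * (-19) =19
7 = 7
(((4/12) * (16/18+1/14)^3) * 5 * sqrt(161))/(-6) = -8857805 * sqrt(161)/36006768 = -3.12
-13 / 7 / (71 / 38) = -494 / 497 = -0.99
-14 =-14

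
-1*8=-8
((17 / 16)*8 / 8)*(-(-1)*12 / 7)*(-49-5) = -1377 / 14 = -98.36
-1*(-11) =11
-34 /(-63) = 34 /63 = 0.54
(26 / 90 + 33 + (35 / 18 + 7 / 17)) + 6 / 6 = 18689 / 510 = 36.65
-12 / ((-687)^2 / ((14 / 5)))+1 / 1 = 786559 / 786615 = 1.00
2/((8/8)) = 2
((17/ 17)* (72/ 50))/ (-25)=-36/ 625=-0.06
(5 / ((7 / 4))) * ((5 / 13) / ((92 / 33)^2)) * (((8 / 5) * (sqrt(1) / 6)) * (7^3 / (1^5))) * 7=622545 / 6877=90.53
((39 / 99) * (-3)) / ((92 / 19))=-0.24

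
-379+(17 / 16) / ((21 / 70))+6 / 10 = -44983 / 120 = -374.86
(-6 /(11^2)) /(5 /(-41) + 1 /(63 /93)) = -2583 /70543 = -0.04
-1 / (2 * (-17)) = 1 / 34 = 0.03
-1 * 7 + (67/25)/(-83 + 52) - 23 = -23317/775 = -30.09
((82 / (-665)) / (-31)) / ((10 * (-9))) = -41 / 927675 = -0.00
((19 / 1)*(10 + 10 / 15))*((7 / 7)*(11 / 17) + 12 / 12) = 17024 / 51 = 333.80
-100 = -100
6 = 6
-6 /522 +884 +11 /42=1077017 /1218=884.25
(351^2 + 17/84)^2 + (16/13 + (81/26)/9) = 1392296774946061/91728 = 15178536269.69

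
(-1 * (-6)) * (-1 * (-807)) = 4842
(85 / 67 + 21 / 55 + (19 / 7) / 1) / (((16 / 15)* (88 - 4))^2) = 562945 / 1035431936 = 0.00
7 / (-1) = -7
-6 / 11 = -0.55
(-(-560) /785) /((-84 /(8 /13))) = -32 /6123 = -0.01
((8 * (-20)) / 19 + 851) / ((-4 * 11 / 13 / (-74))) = 7700329 / 418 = 18421.84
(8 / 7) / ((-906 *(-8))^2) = 1 / 45966816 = 0.00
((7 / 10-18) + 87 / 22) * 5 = -734 / 11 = -66.73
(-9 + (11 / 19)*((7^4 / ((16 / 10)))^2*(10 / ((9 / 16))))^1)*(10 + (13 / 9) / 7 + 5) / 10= 3796840584263 / 107730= 35244041.44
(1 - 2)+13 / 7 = 6 / 7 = 0.86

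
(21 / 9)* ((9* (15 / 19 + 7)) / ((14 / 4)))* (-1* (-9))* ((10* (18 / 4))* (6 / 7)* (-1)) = -2157840 / 133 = -16224.36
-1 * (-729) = 729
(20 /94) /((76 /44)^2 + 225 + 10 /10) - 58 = -58.00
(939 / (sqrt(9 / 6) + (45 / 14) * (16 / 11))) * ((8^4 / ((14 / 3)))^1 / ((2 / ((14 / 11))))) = 9692282880 / 80471 - 1036535808 * sqrt(6) / 80471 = 88892.88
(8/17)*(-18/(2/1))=-4.24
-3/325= -0.01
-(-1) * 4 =4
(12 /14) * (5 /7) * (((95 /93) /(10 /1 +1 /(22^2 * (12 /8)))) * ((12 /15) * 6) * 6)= 19863360 /11029459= 1.80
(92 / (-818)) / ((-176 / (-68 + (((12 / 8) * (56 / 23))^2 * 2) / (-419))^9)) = -20033645505999.50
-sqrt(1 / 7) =-sqrt(7) / 7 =-0.38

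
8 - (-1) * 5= 13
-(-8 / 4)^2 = -4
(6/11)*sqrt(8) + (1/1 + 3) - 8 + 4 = 12*sqrt(2)/11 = 1.54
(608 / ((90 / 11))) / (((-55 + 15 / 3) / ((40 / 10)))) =-6688 / 1125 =-5.94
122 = 122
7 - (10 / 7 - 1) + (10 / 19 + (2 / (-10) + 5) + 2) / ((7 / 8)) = 9938 / 665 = 14.94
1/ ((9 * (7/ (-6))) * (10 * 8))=-1/ 840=-0.00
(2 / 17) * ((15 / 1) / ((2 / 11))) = 165 / 17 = 9.71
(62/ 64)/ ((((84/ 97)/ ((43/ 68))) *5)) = 129301/ 913920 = 0.14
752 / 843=0.89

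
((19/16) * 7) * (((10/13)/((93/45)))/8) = 9975/25792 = 0.39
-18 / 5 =-3.60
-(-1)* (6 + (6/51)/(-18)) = 917/153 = 5.99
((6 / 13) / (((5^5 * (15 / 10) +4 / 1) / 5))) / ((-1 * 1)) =-60 / 121979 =-0.00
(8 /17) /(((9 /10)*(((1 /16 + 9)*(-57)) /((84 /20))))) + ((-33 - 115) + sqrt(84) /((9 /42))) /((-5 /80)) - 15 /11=10973280283 /4636665 - 448*sqrt(21) /3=1682.30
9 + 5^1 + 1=15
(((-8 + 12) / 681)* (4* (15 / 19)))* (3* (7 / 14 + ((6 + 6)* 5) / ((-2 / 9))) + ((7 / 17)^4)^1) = -5401946200 / 360226073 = -15.00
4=4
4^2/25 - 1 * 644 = -643.36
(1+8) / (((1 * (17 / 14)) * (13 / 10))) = 1260 / 221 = 5.70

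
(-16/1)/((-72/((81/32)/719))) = 9/11504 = 0.00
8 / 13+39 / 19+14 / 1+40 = 13997 / 247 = 56.67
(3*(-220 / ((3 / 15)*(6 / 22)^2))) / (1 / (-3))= 133100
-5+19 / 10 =-31 / 10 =-3.10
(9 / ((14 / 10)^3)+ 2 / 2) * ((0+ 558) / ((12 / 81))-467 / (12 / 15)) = 4672277 / 343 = 13621.80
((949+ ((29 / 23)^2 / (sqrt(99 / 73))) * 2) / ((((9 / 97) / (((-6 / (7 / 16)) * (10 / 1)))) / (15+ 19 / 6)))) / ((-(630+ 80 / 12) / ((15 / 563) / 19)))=1422702880 * sqrt(803) / 249668076273+ 802702160 / 14301889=56.29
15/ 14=1.07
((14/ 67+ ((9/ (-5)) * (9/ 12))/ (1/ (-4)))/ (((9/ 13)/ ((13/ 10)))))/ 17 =317551/ 512550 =0.62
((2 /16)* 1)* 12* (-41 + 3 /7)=-426 /7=-60.86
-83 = -83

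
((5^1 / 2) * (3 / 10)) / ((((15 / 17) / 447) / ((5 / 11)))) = 7599 / 44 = 172.70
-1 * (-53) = 53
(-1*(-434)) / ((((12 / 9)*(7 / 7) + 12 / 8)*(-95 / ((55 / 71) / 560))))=-1023 / 458660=-0.00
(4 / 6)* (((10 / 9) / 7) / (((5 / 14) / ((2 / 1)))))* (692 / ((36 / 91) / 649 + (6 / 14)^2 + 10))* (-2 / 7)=-1307802496 / 113678505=-11.50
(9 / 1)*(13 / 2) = 117 / 2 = 58.50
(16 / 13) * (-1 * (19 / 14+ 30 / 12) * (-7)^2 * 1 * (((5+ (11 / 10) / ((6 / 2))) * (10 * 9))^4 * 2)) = -329154885487008 / 13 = -25319606575923.69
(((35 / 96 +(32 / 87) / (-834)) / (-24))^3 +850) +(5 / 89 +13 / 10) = 8194470287954255394182210453 / 9625196264783758082703360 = 851.36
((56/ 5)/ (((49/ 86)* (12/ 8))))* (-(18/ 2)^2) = -37152/ 35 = -1061.49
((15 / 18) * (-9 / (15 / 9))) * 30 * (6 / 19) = -810 / 19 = -42.63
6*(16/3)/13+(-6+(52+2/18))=5683/117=48.57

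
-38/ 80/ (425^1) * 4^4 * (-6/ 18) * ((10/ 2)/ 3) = 608/ 3825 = 0.16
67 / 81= 0.83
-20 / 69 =-0.29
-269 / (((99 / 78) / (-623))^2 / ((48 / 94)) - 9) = 564631439008 / 18890997627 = 29.89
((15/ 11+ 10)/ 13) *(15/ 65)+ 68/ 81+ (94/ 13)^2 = 8029663/ 150579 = 53.33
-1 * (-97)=97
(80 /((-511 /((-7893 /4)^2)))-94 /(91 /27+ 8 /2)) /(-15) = 20663082891 /508445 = 40639.76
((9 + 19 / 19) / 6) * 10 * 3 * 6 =300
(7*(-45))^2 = 99225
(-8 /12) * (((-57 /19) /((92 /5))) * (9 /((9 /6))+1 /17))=515 /782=0.66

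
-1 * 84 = -84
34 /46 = 17 /23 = 0.74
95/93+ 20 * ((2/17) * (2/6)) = 2855/1581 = 1.81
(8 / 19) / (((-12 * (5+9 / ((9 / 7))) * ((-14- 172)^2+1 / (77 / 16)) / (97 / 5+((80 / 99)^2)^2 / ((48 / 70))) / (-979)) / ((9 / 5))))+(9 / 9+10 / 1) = 66317766578063893 / 6027253948801800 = 11.00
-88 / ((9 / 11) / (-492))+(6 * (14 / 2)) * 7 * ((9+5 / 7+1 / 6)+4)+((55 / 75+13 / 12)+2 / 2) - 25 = 1139523 / 20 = 56976.15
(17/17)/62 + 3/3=1.02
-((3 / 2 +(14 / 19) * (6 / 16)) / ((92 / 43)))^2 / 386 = -33698025 / 18870792704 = -0.00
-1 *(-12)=12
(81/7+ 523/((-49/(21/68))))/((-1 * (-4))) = 3939/1904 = 2.07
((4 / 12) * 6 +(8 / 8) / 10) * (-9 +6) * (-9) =567 / 10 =56.70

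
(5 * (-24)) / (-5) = 24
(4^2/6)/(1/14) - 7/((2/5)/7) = -511/6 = -85.17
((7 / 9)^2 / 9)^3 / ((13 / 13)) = 117649 / 387420489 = 0.00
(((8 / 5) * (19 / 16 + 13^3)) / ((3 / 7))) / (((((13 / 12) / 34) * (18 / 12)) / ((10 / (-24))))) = -8370698 / 117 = -71544.43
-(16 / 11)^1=-16 / 11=-1.45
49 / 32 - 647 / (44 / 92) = -475653 / 352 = -1351.29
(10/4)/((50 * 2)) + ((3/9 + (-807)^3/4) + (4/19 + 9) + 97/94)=-14079696156991/107160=-131389475.15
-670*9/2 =-3015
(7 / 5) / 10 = 7 / 50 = 0.14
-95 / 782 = -0.12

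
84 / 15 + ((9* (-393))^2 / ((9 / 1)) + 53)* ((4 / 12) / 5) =1390178 / 15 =92678.53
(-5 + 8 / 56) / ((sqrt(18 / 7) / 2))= -34*sqrt(14) / 21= -6.06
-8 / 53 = -0.15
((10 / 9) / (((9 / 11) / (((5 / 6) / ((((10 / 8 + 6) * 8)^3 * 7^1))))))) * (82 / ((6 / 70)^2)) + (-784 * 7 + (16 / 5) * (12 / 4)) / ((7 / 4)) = -23376808512721 / 7467424020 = -3130.51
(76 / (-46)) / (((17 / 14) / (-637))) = 338884 / 391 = 866.71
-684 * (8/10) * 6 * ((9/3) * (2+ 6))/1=-393984/5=-78796.80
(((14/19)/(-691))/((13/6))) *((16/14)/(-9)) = 32/512031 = 0.00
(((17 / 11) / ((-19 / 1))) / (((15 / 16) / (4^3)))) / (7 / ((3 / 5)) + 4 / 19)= -17408 / 37235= -0.47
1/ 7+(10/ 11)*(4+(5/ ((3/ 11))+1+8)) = 6613/ 231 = 28.63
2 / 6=1 / 3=0.33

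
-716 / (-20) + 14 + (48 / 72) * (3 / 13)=3247 / 65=49.95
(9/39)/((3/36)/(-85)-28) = -3060/371293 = -0.01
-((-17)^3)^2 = -24137569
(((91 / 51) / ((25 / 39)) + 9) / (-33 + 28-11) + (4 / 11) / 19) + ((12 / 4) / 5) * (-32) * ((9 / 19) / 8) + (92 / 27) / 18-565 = -566.66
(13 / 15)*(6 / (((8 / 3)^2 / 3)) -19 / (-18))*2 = 13429 / 2160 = 6.22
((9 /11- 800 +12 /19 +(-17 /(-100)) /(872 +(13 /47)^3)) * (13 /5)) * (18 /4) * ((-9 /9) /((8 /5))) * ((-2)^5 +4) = -1237521986826473439 /7568797310800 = -163503.12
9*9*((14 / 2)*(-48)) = -27216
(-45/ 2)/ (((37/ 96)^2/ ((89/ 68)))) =-4613760/ 23273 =-198.25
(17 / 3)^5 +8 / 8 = 1420100 / 243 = 5844.03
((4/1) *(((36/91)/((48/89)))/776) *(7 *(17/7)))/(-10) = -4539/706160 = -0.01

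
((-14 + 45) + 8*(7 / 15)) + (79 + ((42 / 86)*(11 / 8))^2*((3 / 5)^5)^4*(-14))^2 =599455797604403313160044470855989497144787 / 95520196482539176940917968750000000000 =6275.70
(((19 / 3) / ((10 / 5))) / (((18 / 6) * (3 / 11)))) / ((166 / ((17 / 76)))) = 187 / 35856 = 0.01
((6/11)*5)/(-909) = -10/3333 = -0.00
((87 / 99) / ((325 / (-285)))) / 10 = -551 / 7150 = -0.08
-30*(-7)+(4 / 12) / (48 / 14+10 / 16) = 143066 / 681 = 210.08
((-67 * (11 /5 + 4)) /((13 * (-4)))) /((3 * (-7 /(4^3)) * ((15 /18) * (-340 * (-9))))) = -16616 /1740375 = -0.01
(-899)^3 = -726572699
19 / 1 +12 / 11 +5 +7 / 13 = 3665 / 143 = 25.63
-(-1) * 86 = 86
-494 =-494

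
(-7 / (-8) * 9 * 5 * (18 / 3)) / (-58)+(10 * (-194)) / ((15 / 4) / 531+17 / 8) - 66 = -686393163 / 700408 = -979.99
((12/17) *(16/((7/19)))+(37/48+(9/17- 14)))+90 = 616643/5712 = 107.96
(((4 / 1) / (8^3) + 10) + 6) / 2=2049 / 256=8.00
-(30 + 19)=-49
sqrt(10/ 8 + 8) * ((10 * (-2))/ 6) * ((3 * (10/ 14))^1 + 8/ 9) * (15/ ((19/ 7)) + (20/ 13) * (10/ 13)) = -20575475 * sqrt(37)/ 606879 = -206.23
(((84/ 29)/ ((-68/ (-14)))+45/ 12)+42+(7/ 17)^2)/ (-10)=-1559399/ 335240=-4.65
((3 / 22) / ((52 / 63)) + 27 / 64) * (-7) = -37611 / 9152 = -4.11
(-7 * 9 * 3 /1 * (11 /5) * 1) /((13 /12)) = -24948 /65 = -383.82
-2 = -2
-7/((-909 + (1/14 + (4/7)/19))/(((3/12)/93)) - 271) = 931/45004705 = 0.00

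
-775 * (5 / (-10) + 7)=-10075 / 2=-5037.50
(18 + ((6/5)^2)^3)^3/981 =3917469111754824/415802001953125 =9.42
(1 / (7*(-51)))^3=-1 / 45499293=-0.00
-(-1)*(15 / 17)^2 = 225 / 289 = 0.78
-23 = -23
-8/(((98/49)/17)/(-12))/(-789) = -272/263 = -1.03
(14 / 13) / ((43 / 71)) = 994 / 559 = 1.78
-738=-738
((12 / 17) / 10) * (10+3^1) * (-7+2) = -78 / 17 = -4.59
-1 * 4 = -4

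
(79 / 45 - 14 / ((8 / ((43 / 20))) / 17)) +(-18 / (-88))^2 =-338489 / 5445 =-62.17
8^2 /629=64 /629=0.10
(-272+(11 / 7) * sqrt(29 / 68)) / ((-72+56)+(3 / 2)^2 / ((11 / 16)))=21.29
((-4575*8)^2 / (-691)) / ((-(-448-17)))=-89304000 / 21421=-4168.99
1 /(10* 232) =0.00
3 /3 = 1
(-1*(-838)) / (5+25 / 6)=5028 / 55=91.42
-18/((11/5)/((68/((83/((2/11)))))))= -12240/10043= -1.22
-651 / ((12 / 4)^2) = -217 / 3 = -72.33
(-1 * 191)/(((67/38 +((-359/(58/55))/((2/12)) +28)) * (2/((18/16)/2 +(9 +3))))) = 7051147/11830032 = 0.60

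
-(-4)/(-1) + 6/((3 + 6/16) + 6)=-84/25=-3.36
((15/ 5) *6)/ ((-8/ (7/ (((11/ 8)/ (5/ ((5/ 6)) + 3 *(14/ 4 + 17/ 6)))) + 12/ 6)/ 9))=-57591/ 22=-2617.77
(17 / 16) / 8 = 17 / 128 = 0.13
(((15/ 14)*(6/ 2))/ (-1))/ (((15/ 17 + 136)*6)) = -255/ 65156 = -0.00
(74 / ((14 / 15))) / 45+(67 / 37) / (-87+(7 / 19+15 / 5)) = 306944 / 176379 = 1.74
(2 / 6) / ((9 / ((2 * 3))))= 2 / 9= 0.22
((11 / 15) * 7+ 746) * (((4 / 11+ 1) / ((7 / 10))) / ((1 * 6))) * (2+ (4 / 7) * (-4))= -112670 / 1617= -69.68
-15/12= -5/4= -1.25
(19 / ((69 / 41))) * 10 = 7790 / 69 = 112.90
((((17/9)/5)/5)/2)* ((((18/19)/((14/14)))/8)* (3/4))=51/15200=0.00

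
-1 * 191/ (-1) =191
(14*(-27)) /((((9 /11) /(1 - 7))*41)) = 2772 /41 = 67.61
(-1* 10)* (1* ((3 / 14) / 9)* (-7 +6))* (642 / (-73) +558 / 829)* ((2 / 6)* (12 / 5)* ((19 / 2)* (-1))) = 889352 / 60517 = 14.70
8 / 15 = 0.53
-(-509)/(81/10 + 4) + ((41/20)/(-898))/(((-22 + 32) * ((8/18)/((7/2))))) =7312999457/173852800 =42.06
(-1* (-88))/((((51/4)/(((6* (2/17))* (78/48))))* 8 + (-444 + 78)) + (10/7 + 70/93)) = -372372/1163221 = -0.32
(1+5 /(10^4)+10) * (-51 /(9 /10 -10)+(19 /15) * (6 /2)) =13448897 /130000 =103.45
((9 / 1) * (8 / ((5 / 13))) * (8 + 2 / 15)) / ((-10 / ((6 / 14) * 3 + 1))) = -304512 / 875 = -348.01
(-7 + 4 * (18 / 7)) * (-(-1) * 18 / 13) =414 / 91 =4.55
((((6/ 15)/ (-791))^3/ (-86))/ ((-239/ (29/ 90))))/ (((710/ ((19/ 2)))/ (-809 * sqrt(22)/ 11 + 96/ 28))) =-2204/ 23698642641027178125 + 445759 * sqrt(22)/ 223444344901113393750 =0.00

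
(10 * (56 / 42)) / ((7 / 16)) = 640 / 21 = 30.48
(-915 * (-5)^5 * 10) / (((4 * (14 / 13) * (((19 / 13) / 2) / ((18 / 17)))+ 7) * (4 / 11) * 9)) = 2416171875 / 2758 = 876059.42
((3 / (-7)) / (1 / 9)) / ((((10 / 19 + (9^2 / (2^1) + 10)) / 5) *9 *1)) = -570 / 13573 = -0.04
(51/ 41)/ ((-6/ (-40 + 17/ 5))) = 7.59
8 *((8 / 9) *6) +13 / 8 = 1063 / 24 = 44.29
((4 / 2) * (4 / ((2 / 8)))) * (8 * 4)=1024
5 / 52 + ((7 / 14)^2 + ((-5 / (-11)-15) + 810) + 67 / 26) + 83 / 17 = 1952725 / 2431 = 803.26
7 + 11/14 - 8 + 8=109/14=7.79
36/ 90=2/ 5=0.40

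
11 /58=0.19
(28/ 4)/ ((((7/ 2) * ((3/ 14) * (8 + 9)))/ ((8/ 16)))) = 0.27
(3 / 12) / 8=1 / 32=0.03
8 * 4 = 32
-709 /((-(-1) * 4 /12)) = -2127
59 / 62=0.95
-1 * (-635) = 635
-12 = -12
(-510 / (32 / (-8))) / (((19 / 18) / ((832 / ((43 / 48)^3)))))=211168788480 / 1510633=139788.28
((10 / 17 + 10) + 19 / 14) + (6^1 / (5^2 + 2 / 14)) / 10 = 1253419 / 104720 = 11.97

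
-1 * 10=-10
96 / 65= 1.48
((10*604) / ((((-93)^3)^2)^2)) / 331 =0.00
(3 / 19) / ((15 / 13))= 13 / 95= 0.14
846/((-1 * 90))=-47/5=-9.40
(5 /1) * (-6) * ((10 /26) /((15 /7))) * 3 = -210 /13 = -16.15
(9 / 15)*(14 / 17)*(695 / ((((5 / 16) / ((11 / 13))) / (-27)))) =-27742176 / 1105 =-25106.04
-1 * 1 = -1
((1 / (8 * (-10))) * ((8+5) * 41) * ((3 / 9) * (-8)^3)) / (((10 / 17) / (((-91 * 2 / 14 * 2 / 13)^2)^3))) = 9278464 / 75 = 123712.85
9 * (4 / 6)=6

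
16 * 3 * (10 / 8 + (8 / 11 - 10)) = -4236 / 11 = -385.09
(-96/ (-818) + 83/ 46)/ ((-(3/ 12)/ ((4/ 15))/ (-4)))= 231392/ 28221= 8.20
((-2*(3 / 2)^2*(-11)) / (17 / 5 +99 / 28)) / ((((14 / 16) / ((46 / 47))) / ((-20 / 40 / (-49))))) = 182160 / 2236213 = 0.08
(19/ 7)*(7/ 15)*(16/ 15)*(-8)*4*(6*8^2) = -1245184/ 75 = -16602.45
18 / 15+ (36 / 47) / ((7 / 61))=12954 / 1645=7.87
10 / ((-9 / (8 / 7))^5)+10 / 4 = 4961527355 / 1984873086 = 2.50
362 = 362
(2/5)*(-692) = -1384/5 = -276.80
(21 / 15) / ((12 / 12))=7 / 5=1.40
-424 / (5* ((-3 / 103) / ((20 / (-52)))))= -43672 / 39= -1119.79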